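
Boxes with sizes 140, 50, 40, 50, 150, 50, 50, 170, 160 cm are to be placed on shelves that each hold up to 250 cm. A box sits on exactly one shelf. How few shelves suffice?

Total = 170 + 160 + 150 + 140 + 50 + 50 + 50 + 50 + 40 = 860 cm.
Lower bound: ⌈860/250⌉ = 4 shelves.
A packing using 4 shelves:
  shelf 1: 170 + 50 = 220
  shelf 2: 160 + 50 + 40 = 250
  shelf 3: 150 + 50 + 50 = 250
  shelf 4: 140 = 140
This matches the lower bound, so 4 is optimal.

4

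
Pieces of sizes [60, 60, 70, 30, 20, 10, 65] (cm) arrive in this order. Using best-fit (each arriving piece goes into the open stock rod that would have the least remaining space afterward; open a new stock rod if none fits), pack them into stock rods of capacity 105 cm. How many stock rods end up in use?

  60 → stock rod 1 (new)  [load 60/105]
  60 → stock rod 2 (new)  [load 60/105]
  70 → stock rod 3 (new)  [load 70/105]
  30 → stock rod 3  [load 100/105]
  20 → stock rod 1  [load 80/105]
  10 → stock rod 1  [load 90/105]
  65 → stock rod 4 (new)  [load 65/105]
4 stock rods opened.

4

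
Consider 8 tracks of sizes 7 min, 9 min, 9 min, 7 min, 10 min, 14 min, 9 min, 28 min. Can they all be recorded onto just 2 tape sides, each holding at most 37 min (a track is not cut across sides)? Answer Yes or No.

Total = 93 min; ⌈93/37⌉ = 3.
At least 3 tape sides are required, but only 2 are allowed.

No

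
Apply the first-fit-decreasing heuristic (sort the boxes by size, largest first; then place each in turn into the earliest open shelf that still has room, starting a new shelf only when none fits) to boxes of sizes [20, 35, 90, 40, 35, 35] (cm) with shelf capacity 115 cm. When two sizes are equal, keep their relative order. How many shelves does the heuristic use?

3

Sorted descending: 90, 40, 35, 35, 35, 20.
  90 → shelf 1 (new)  [load 90/115]
  40 → shelf 2 (new)  [load 40/115]
  35 → shelf 2  [load 75/115]
  35 → shelf 2  [load 110/115]
  35 → shelf 3 (new)  [load 35/115]
  20 → shelf 1  [load 110/115]
3 shelves opened.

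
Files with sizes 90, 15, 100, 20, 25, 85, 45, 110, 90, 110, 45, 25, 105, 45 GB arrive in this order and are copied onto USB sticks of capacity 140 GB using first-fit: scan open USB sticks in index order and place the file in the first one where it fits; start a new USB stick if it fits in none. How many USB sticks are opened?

8

  90 → USB stick 1 (new)  [load 90/140]
  15 → USB stick 1  [load 105/140]
  100 → USB stick 2 (new)  [load 100/140]
  20 → USB stick 1  [load 125/140]
  25 → USB stick 2  [load 125/140]
  85 → USB stick 3 (new)  [load 85/140]
  45 → USB stick 3  [load 130/140]
  110 → USB stick 4 (new)  [load 110/140]
  90 → USB stick 5 (new)  [load 90/140]
  110 → USB stick 6 (new)  [load 110/140]
  45 → USB stick 5  [load 135/140]
  25 → USB stick 4  [load 135/140]
  105 → USB stick 7 (new)  [load 105/140]
  45 → USB stick 8 (new)  [load 45/140]
8 USB sticks opened.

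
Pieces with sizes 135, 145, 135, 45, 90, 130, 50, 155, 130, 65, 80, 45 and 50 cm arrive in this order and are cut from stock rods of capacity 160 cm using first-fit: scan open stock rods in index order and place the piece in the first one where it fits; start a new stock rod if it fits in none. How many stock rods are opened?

9

  135 → stock rod 1 (new)  [load 135/160]
  145 → stock rod 2 (new)  [load 145/160]
  135 → stock rod 3 (new)  [load 135/160]
  45 → stock rod 4 (new)  [load 45/160]
  90 → stock rod 4  [load 135/160]
  130 → stock rod 5 (new)  [load 130/160]
  50 → stock rod 6 (new)  [load 50/160]
  155 → stock rod 7 (new)  [load 155/160]
  130 → stock rod 8 (new)  [load 130/160]
  65 → stock rod 6  [load 115/160]
  80 → stock rod 9 (new)  [load 80/160]
  45 → stock rod 6  [load 160/160]
  50 → stock rod 9  [load 130/160]
9 stock rods opened.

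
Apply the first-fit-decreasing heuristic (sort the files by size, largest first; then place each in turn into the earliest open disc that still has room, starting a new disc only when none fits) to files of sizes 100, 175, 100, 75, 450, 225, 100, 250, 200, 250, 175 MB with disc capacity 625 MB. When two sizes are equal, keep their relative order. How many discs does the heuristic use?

4

Sorted descending: 450, 250, 250, 225, 200, 175, 175, 100, 100, 100, 75.
  450 → disc 1 (new)  [load 450/625]
  250 → disc 2 (new)  [load 250/625]
  250 → disc 2  [load 500/625]
  225 → disc 3 (new)  [load 225/625]
  200 → disc 3  [load 425/625]
  175 → disc 1  [load 625/625]
  175 → disc 3  [load 600/625]
  100 → disc 2  [load 600/625]
  100 → disc 4 (new)  [load 100/625]
  100 → disc 4  [load 200/625]
  75 → disc 4  [load 275/625]
4 discs opened.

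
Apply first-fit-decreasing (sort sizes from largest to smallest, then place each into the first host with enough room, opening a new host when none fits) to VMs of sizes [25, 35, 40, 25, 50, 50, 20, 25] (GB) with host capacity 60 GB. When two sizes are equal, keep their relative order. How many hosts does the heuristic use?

Sorted descending: 50, 50, 40, 35, 25, 25, 25, 20.
  50 → host 1 (new)  [load 50/60]
  50 → host 2 (new)  [load 50/60]
  40 → host 3 (new)  [load 40/60]
  35 → host 4 (new)  [load 35/60]
  25 → host 4  [load 60/60]
  25 → host 5 (new)  [load 25/60]
  25 → host 5  [load 50/60]
  20 → host 3  [load 60/60]
5 hosts opened.

5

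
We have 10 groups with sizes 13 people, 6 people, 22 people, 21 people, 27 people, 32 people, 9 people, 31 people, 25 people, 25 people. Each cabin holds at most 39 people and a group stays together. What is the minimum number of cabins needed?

Total = 32 + 31 + 27 + 25 + 25 + 22 + 21 + 13 + 9 + 6 = 211 people.
Lower bound: ⌈211/39⌉ = 6 cabins.
Also, 7 groups each exceed 39/2 people, and no two of those can share a cabin, so at least 7 cabins are needed.
A packing using 7 cabins:
  cabin 1: 32 + 6 = 38
  cabin 2: 31 = 31
  cabin 3: 27 + 9 = 36
  cabin 4: 25 + 13 = 38
  cabin 5: 25 = 25
  cabin 6: 22 = 22
  cabin 7: 21 = 21
This matches the lower bound, so 7 is optimal.

7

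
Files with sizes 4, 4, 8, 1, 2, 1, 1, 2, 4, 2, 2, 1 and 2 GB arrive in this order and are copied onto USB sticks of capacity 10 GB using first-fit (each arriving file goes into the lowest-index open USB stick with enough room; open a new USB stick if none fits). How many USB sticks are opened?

4

  4 → USB stick 1 (new)  [load 4/10]
  4 → USB stick 1  [load 8/10]
  8 → USB stick 2 (new)  [load 8/10]
  1 → USB stick 1  [load 9/10]
  2 → USB stick 2  [load 10/10]
  1 → USB stick 1  [load 10/10]
  1 → USB stick 3 (new)  [load 1/10]
  2 → USB stick 3  [load 3/10]
  4 → USB stick 3  [load 7/10]
  2 → USB stick 3  [load 9/10]
  2 → USB stick 4 (new)  [load 2/10]
  1 → USB stick 3  [load 10/10]
  2 → USB stick 4  [load 4/10]
4 USB sticks opened.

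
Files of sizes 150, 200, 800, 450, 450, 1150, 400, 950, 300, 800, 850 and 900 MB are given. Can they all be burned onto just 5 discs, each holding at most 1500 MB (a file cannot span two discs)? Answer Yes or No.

No

Total = 7400 MB; ⌈7400/1500⌉ = 5.
6 files each exceed half the capacity and cannot share a disc, forcing at least 6 discs.
At least 6 discs are required, but only 5 are allowed.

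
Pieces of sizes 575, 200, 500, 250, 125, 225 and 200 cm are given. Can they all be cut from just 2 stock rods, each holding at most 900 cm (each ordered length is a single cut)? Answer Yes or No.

Total = 2075 cm; ⌈2075/900⌉ = 3.
At least 3 stock rods are required, but only 2 are allowed.

No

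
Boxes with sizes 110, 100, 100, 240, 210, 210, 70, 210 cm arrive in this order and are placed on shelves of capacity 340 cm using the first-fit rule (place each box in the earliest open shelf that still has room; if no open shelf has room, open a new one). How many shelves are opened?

  110 → shelf 1 (new)  [load 110/340]
  100 → shelf 1  [load 210/340]
  100 → shelf 1  [load 310/340]
  240 → shelf 2 (new)  [load 240/340]
  210 → shelf 3 (new)  [load 210/340]
  210 → shelf 4 (new)  [load 210/340]
  70 → shelf 2  [load 310/340]
  210 → shelf 5 (new)  [load 210/340]
5 shelves opened.

5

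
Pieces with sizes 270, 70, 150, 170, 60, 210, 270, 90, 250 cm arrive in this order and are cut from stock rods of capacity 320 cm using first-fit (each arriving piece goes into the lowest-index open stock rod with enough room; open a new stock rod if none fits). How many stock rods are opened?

6

  270 → stock rod 1 (new)  [load 270/320]
  70 → stock rod 2 (new)  [load 70/320]
  150 → stock rod 2  [load 220/320]
  170 → stock rod 3 (new)  [load 170/320]
  60 → stock rod 2  [load 280/320]
  210 → stock rod 4 (new)  [load 210/320]
  270 → stock rod 5 (new)  [load 270/320]
  90 → stock rod 3  [load 260/320]
  250 → stock rod 6 (new)  [load 250/320]
6 stock rods opened.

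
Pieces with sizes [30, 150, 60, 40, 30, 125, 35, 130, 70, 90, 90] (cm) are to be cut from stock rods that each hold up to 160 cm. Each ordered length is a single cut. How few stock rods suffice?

6

Total = 150 + 130 + 125 + 90 + 90 + 70 + 60 + 40 + 35 + 30 + 30 = 850 cm.
Lower bound: ⌈850/160⌉ = 6 stock rods.
A packing using 6 stock rods:
  stock rod 1: 150 = 150
  stock rod 2: 130 + 30 = 160
  stock rod 3: 125 + 35 = 160
  stock rod 4: 90 + 70 = 160
  stock rod 5: 90 + 60 = 150
  stock rod 6: 40 + 30 = 70
This matches the lower bound, so 6 is optimal.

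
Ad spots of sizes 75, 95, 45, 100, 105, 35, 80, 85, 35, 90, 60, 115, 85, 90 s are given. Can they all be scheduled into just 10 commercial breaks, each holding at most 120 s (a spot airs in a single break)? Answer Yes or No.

Total = 1095 s; ⌈1095/120⌉ = 10.
The bound of 10 does not rule out 10, but exhaustive search shows no assignment into 10 commercial breaks of capacity 120 s exists — the minimum is 11.

No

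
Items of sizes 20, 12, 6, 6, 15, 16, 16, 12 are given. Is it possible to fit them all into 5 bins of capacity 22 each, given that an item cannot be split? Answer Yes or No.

No

Total = 103; ⌈103/22⌉ = 5.
6 items each exceed half the capacity and cannot share a bin, forcing at least 6 bins.
At least 6 bins are required, but only 5 are allowed.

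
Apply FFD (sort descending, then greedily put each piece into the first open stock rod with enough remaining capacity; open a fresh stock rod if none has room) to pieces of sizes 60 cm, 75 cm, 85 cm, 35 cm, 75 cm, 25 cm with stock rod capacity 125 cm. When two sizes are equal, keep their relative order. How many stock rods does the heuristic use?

Sorted descending: 85, 75, 75, 60, 35, 25.
  85 → stock rod 1 (new)  [load 85/125]
  75 → stock rod 2 (new)  [load 75/125]
  75 → stock rod 3 (new)  [load 75/125]
  60 → stock rod 4 (new)  [load 60/125]
  35 → stock rod 1  [load 120/125]
  25 → stock rod 2  [load 100/125]
4 stock rods opened.

4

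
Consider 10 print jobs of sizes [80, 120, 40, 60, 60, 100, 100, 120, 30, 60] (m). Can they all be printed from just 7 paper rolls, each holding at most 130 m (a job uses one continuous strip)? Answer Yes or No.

Yes

A valid assignment using 7 paper rolls:
  roll 1: 120 = 120
  roll 2: 120 = 120
  roll 3: 100 + 30 = 130
  roll 4: 100 = 100
  roll 5: 80 + 40 = 120
  roll 6: 60 + 60 = 120
  roll 7: 60 = 60
Every load is within 130 m, so 7 paper rolls suffice.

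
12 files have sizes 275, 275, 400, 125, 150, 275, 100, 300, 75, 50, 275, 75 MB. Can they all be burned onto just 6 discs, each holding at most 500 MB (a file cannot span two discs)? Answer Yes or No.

A valid assignment using 6 discs:
  disc 1: 400 + 100 = 500
  disc 2: 300 + 150 + 50 = 500
  disc 3: 275 + 125 + 75 = 475
  disc 4: 275 + 75 = 350
  disc 5: 275 = 275
  disc 6: 275 = 275
Every load is within 500 MB, so 6 discs suffice.

Yes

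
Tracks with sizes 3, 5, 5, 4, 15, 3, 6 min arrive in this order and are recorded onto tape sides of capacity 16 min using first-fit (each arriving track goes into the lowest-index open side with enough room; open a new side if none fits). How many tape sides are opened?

3

  3 → side 1 (new)  [load 3/16]
  5 → side 1  [load 8/16]
  5 → side 1  [load 13/16]
  4 → side 2 (new)  [load 4/16]
  15 → side 3 (new)  [load 15/16]
  3 → side 1  [load 16/16]
  6 → side 2  [load 10/16]
3 tape sides opened.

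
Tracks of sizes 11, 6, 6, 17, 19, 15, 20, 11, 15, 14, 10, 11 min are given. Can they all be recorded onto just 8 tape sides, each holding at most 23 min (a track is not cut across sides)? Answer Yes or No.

Yes

A valid assignment using 8 tape sides:
  side 1: 20 = 20
  side 2: 19 = 19
  side 3: 17 + 6 = 23
  side 4: 15 + 6 = 21
  side 5: 15 = 15
  side 6: 14 = 14
  side 7: 11 + 11 = 22
  side 8: 11 + 10 = 21
Every load is within 23 min, so 8 tape sides suffice.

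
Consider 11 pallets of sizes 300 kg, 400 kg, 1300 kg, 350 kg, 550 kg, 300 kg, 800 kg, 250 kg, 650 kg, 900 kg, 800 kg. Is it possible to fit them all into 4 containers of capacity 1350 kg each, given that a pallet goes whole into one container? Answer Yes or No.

Total = 6600 kg; ⌈6600/1350⌉ = 5.
At least 5 containers are required, but only 4 are allowed.

No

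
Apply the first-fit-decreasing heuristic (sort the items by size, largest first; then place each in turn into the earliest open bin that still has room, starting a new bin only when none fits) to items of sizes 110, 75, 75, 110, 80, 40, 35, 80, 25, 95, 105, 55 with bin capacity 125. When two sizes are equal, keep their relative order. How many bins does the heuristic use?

Sorted descending: 110, 110, 105, 95, 80, 80, 75, 75, 55, 40, 35, 25.
  110 → bin 1 (new)  [load 110/125]
  110 → bin 2 (new)  [load 110/125]
  105 → bin 3 (new)  [load 105/125]
  95 → bin 4 (new)  [load 95/125]
  80 → bin 5 (new)  [load 80/125]
  80 → bin 6 (new)  [load 80/125]
  75 → bin 7 (new)  [load 75/125]
  75 → bin 8 (new)  [load 75/125]
  55 → bin 9 (new)  [load 55/125]
  40 → bin 5  [load 120/125]
  35 → bin 6  [load 115/125]
  25 → bin 4  [load 120/125]
9 bins opened.

9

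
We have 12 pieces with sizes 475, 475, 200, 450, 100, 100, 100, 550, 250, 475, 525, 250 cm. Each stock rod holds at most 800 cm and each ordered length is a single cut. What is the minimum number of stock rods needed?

Total = 550 + 525 + 475 + 475 + 475 + 450 + 250 + 250 + 200 + 100 + 100 + 100 = 3950 cm.
Lower bound: ⌈3950/800⌉ = 5 stock rods.
Also, 6 pieces each exceed 400 cm, and no two of those can share a stock rod, so at least 6 stock rods are needed.
A packing using 6 stock rods:
  stock rod 1: 550 + 250 = 800
  stock rod 2: 525 + 250 = 775
  stock rod 3: 475 + 200 + 100 = 775
  stock rod 4: 475 + 100 + 100 = 675
  stock rod 5: 475 = 475
  stock rod 6: 450 = 450
This matches the lower bound, so 6 is optimal.

6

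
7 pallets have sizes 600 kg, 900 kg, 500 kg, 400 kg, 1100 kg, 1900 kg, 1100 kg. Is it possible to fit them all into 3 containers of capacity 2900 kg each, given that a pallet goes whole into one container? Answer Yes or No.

Yes

A valid assignment using 3 containers:
  container 1: 1900 + 900 = 2800
  container 2: 1100 + 1100 + 600 = 2800
  container 3: 500 + 400 = 900
Every load is within 2900 kg, so 3 containers suffice.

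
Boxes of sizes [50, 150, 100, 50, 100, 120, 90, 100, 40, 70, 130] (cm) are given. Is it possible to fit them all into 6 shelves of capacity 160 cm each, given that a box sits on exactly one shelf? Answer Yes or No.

Total = 1000 cm; ⌈1000/160⌉ = 7.
At least 7 shelves are required, but only 6 are allowed.

No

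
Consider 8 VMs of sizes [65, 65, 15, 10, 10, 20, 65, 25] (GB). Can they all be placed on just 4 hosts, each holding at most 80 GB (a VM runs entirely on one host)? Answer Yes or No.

A valid assignment using 4 hosts:
  host 1: 65 + 15 = 80
  host 2: 65 + 10 = 75
  host 3: 65 + 10 = 75
  host 4: 25 + 20 = 45
Every load is within 80 GB, so 4 hosts suffice.

Yes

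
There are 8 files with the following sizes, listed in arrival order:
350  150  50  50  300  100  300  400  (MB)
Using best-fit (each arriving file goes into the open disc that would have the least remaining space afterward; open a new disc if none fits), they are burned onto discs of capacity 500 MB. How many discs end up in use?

  350 → disc 1 (new)  [load 350/500]
  150 → disc 1  [load 500/500]
  50 → disc 2 (new)  [load 50/500]
  50 → disc 2  [load 100/500]
  300 → disc 2  [load 400/500]
  100 → disc 2  [load 500/500]
  300 → disc 3 (new)  [load 300/500]
  400 → disc 4 (new)  [load 400/500]
4 discs opened.

4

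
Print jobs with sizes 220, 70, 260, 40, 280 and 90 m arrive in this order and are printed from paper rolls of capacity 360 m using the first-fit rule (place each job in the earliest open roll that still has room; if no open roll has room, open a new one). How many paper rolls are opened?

3

  220 → roll 1 (new)  [load 220/360]
  70 → roll 1  [load 290/360]
  260 → roll 2 (new)  [load 260/360]
  40 → roll 1  [load 330/360]
  280 → roll 3 (new)  [load 280/360]
  90 → roll 2  [load 350/360]
3 paper rolls opened.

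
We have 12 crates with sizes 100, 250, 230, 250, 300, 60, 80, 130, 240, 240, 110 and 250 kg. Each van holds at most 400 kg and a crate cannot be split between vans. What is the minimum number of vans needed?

7

Total = 300 + 250 + 250 + 250 + 240 + 240 + 230 + 130 + 110 + 100 + 80 + 60 = 2240 kg.
Lower bound: ⌈2240/400⌉ = 6 vans.
Also, 7 crates each exceed 200 kg, and no two of those can share a van, so at least 7 vans are needed.
A packing using 7 vans:
  van 1: 300 + 100 = 400
  van 2: 250 + 130 = 380
  van 3: 250 + 110 = 360
  van 4: 250 + 80 + 60 = 390
  van 5: 240 = 240
  van 6: 240 = 240
  van 7: 230 = 230
This matches the lower bound, so 7 is optimal.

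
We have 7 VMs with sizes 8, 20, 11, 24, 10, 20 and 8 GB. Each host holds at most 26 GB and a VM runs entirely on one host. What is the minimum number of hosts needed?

Total = 24 + 20 + 20 + 11 + 10 + 8 + 8 = 101 GB.
Lower bound: ⌈101/26⌉ = 4 hosts.
A packing using 5 hosts:
  host 1: 24 = 24
  host 2: 20 = 20
  host 3: 20 = 20
  host 4: 11 + 10 = 21
  host 5: 8 + 8 = 16
No arrangement into 4 hosts stays within capacity, so 5 is optimal.

5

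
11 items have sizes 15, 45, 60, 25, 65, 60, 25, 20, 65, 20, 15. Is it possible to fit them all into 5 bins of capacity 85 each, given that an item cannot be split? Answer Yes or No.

Yes

A valid assignment using 5 bins:
  bin 1: 65 + 20 = 85
  bin 2: 65 + 20 = 85
  bin 3: 60 + 25 = 85
  bin 4: 60 + 25 = 85
  bin 5: 45 + 15 + 15 = 75
Every load is within 85, so 5 bins suffice.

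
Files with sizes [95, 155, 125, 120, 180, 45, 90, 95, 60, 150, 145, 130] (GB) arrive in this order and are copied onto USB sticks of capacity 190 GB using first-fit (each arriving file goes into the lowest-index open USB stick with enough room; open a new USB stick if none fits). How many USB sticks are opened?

  95 → USB stick 1 (new)  [load 95/190]
  155 → USB stick 2 (new)  [load 155/190]
  125 → USB stick 3 (new)  [load 125/190]
  120 → USB stick 4 (new)  [load 120/190]
  180 → USB stick 5 (new)  [load 180/190]
  45 → USB stick 1  [load 140/190]
  90 → USB stick 6 (new)  [load 90/190]
  95 → USB stick 6  [load 185/190]
  60 → USB stick 3  [load 185/190]
  150 → USB stick 7 (new)  [load 150/190]
  145 → USB stick 8 (new)  [load 145/190]
  130 → USB stick 9 (new)  [load 130/190]
9 USB sticks opened.

9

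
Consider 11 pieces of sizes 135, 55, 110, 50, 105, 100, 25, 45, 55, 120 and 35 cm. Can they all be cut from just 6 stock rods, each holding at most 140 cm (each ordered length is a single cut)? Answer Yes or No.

Total = 835 cm; ⌈835/140⌉ = 6.
The bound of 6 does not rule out 6, but exhaustive search shows no assignment into 6 stock rods of capacity 140 cm exists — the minimum is 7.

No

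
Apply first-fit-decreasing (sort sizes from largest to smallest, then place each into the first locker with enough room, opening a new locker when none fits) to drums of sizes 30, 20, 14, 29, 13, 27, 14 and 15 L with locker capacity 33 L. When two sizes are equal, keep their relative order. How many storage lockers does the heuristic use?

6

Sorted descending: 30, 29, 27, 20, 15, 14, 14, 13.
  30 → locker 1 (new)  [load 30/33]
  29 → locker 2 (new)  [load 29/33]
  27 → locker 3 (new)  [load 27/33]
  20 → locker 4 (new)  [load 20/33]
  15 → locker 5 (new)  [load 15/33]
  14 → locker 5  [load 29/33]
  14 → locker 6 (new)  [load 14/33]
  13 → locker 4  [load 33/33]
6 storage lockers opened.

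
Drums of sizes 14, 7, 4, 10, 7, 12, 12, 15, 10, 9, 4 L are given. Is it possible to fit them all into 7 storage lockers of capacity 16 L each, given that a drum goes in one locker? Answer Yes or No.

No

Total = 104 L; ⌈104/16⌉ = 7.
The bound of 7 does not rule out 7, but exhaustive search shows no assignment into 7 storage lockers of capacity 16 L exists — the minimum is 8.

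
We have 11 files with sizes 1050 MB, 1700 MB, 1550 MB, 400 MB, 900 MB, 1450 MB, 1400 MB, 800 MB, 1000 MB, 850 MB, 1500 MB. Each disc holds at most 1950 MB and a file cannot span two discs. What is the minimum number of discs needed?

8

Total = 1700 + 1550 + 1500 + 1450 + 1400 + 1050 + 1000 + 900 + 850 + 800 + 400 = 12600 MB.
Lower bound: ⌈12600/1950⌉ = 7 discs.
A packing using 8 discs:
  disc 1: 1700 = 1700
  disc 2: 1550 + 400 = 1950
  disc 3: 1500 = 1500
  disc 4: 1450 = 1450
  disc 5: 1400 = 1400
  disc 6: 1050 + 900 = 1950
  disc 7: 1000 + 850 = 1850
  disc 8: 800 = 800
No arrangement into 7 discs stays within capacity, so 8 is optimal.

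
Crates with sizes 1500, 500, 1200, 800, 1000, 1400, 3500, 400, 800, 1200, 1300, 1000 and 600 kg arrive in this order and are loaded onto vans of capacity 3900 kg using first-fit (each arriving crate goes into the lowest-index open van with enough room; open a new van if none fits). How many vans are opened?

  1500 → van 1 (new)  [load 1500/3900]
  500 → van 1  [load 2000/3900]
  1200 → van 1  [load 3200/3900]
  800 → van 2 (new)  [load 800/3900]
  1000 → van 2  [load 1800/3900]
  1400 → van 2  [load 3200/3900]
  3500 → van 3 (new)  [load 3500/3900]
  400 → van 1  [load 3600/3900]
  800 → van 4 (new)  [load 800/3900]
  1200 → van 4  [load 2000/3900]
  1300 → van 4  [load 3300/3900]
  1000 → van 5 (new)  [load 1000/3900]
  600 → van 2  [load 3800/3900]
5 vans opened.

5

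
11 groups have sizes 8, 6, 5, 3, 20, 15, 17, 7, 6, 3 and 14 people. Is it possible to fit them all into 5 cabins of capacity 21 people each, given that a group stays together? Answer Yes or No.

No

Total = 104 people; ⌈104/21⌉ = 5.
The bound of 5 does not rule out 5, but exhaustive search shows no assignment into 5 cabins of capacity 21 people exists — the minimum is 6.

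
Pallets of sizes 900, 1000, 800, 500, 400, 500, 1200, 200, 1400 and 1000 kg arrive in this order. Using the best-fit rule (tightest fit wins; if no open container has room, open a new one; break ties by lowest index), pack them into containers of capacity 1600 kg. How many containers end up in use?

6

  900 → container 1 (new)  [load 900/1600]
  1000 → container 2 (new)  [load 1000/1600]
  800 → container 3 (new)  [load 800/1600]
  500 → container 2  [load 1500/1600]
  400 → container 1  [load 1300/1600]
  500 → container 3  [load 1300/1600]
  1200 → container 4 (new)  [load 1200/1600]
  200 → container 1  [load 1500/1600]
  1400 → container 5 (new)  [load 1400/1600]
  1000 → container 6 (new)  [load 1000/1600]
6 containers opened.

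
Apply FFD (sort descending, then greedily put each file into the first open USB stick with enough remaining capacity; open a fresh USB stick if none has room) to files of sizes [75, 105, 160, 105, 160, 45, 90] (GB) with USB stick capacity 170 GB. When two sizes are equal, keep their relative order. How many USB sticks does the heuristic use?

5

Sorted descending: 160, 160, 105, 105, 90, 75, 45.
  160 → USB stick 1 (new)  [load 160/170]
  160 → USB stick 2 (new)  [load 160/170]
  105 → USB stick 3 (new)  [load 105/170]
  105 → USB stick 4 (new)  [load 105/170]
  90 → USB stick 5 (new)  [load 90/170]
  75 → USB stick 5  [load 165/170]
  45 → USB stick 3  [load 150/170]
5 USB sticks opened.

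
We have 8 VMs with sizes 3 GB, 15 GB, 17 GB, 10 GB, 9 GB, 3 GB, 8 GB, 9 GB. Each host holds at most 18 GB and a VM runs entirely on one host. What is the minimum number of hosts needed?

Total = 17 + 15 + 10 + 9 + 9 + 8 + 3 + 3 = 74 GB.
Lower bound: ⌈74/18⌉ = 5 hosts.
A packing using 5 hosts:
  host 1: 17 = 17
  host 2: 15 + 3 = 18
  host 3: 10 + 8 = 18
  host 4: 9 + 9 = 18
  host 5: 3 = 3
This matches the lower bound, so 5 is optimal.

5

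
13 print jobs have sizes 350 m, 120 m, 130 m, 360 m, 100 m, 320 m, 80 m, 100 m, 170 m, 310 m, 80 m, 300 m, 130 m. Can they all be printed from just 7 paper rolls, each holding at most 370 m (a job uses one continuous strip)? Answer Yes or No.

Total = 2550 m; ⌈2550/370⌉ = 7.
The bound of 7 does not rule out 7, but exhaustive search shows no assignment into 7 paper rolls of capacity 370 m exists — the minimum is 8.

No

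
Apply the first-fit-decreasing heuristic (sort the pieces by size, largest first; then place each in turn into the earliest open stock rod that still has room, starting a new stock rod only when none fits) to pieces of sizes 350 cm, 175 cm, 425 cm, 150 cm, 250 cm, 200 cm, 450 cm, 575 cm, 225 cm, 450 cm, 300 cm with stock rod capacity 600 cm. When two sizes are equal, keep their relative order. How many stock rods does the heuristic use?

7

Sorted descending: 575, 450, 450, 425, 350, 300, 250, 225, 200, 175, 150.
  575 → stock rod 1 (new)  [load 575/600]
  450 → stock rod 2 (new)  [load 450/600]
  450 → stock rod 3 (new)  [load 450/600]
  425 → stock rod 4 (new)  [load 425/600]
  350 → stock rod 5 (new)  [load 350/600]
  300 → stock rod 6 (new)  [load 300/600]
  250 → stock rod 5  [load 600/600]
  225 → stock rod 6  [load 525/600]
  200 → stock rod 7 (new)  [load 200/600]
  175 → stock rod 4  [load 600/600]
  150 → stock rod 2  [load 600/600]
7 stock rods opened.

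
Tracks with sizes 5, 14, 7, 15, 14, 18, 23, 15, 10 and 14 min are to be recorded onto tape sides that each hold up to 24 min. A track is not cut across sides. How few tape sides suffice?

7

Total = 23 + 18 + 15 + 15 + 14 + 14 + 14 + 10 + 7 + 5 = 135 min.
Lower bound: ⌈135/24⌉ = 6 tape sides.
Also, 7 tracks each exceed 12 min, and no two of those can share a side, so at least 7 tape sides are needed.
A packing using 7 tape sides:
  side 1: 23 = 23
  side 2: 18 + 5 = 23
  side 3: 15 + 7 = 22
  side 4: 15 = 15
  side 5: 14 + 10 = 24
  side 6: 14 = 14
  side 7: 14 = 14
This matches the lower bound, so 7 is optimal.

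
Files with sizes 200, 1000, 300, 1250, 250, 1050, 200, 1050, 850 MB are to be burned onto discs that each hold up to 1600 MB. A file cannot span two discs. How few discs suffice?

Total = 1250 + 1050 + 1050 + 1000 + 850 + 300 + 250 + 200 + 200 = 6150 MB.
Lower bound: ⌈6150/1600⌉ = 4 discs.
Also, 5 files each exceed 800 MB, and no two of those can share a disc, so at least 5 discs are needed.
A packing using 5 discs:
  disc 1: 1250 + 300 = 1550
  disc 2: 1050 + 250 + 200 = 1500
  disc 3: 1050 + 200 = 1250
  disc 4: 1000 = 1000
  disc 5: 850 = 850
This matches the lower bound, so 5 is optimal.

5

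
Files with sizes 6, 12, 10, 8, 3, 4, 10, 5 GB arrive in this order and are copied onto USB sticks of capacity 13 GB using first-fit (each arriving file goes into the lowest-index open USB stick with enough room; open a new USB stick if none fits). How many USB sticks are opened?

5

  6 → USB stick 1 (new)  [load 6/13]
  12 → USB stick 2 (new)  [load 12/13]
  10 → USB stick 3 (new)  [load 10/13]
  8 → USB stick 4 (new)  [load 8/13]
  3 → USB stick 1  [load 9/13]
  4 → USB stick 1  [load 13/13]
  10 → USB stick 5 (new)  [load 10/13]
  5 → USB stick 4  [load 13/13]
5 USB sticks opened.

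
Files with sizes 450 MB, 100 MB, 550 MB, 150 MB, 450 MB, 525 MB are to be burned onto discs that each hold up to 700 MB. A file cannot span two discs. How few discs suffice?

Total = 550 + 525 + 450 + 450 + 150 + 100 = 2225 MB.
Lower bound: ⌈2225/700⌉ = 4 discs.
A packing using 4 discs:
  disc 1: 550 + 150 = 700
  disc 2: 525 + 100 = 625
  disc 3: 450 = 450
  disc 4: 450 = 450
This matches the lower bound, so 4 is optimal.

4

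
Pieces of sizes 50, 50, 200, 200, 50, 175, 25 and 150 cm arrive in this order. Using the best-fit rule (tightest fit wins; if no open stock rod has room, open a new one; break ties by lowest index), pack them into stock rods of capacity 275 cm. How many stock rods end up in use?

  50 → stock rod 1 (new)  [load 50/275]
  50 → stock rod 1  [load 100/275]
  200 → stock rod 2 (new)  [load 200/275]
  200 → stock rod 3 (new)  [load 200/275]
  50 → stock rod 2  [load 250/275]
  175 → stock rod 1  [load 275/275]
  25 → stock rod 2  [load 275/275]
  150 → stock rod 4 (new)  [load 150/275]
4 stock rods opened.

4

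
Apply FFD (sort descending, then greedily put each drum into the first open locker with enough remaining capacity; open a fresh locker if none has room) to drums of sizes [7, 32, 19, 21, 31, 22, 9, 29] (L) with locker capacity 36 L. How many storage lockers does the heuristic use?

6

Sorted descending: 32, 31, 29, 22, 21, 19, 9, 7.
  32 → locker 1 (new)  [load 32/36]
  31 → locker 2 (new)  [load 31/36]
  29 → locker 3 (new)  [load 29/36]
  22 → locker 4 (new)  [load 22/36]
  21 → locker 5 (new)  [load 21/36]
  19 → locker 6 (new)  [load 19/36]
  9 → locker 4  [load 31/36]
  7 → locker 3  [load 36/36]
6 storage lockers opened.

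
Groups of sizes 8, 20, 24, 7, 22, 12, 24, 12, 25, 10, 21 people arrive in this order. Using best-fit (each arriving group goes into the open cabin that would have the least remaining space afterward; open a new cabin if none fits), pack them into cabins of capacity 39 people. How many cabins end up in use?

  8 → cabin 1 (new)  [load 8/39]
  20 → cabin 1  [load 28/39]
  24 → cabin 2 (new)  [load 24/39]
  7 → cabin 1  [load 35/39]
  22 → cabin 3 (new)  [load 22/39]
  12 → cabin 2  [load 36/39]
  24 → cabin 4 (new)  [load 24/39]
  12 → cabin 4  [load 36/39]
  25 → cabin 5 (new)  [load 25/39]
  10 → cabin 5  [load 35/39]
  21 → cabin 6 (new)  [load 21/39]
6 cabins opened.

6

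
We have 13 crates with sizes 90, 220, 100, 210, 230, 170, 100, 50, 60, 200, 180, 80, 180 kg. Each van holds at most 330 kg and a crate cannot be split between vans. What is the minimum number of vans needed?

Total = 230 + 220 + 210 + 200 + 180 + 180 + 170 + 100 + 100 + 90 + 80 + 60 + 50 = 1870 kg.
Lower bound: ⌈1870/330⌉ = 6 vans.
Also, 7 crates each exceed 165 kg, and no two of those can share a van, so at least 7 vans are needed.
A packing using 7 vans:
  van 1: 230 + 100 = 330
  van 2: 220 + 100 = 320
  van 3: 210 + 90 = 300
  van 4: 200 + 80 + 50 = 330
  van 5: 180 + 60 = 240
  van 6: 180 = 180
  van 7: 170 = 170
This matches the lower bound, so 7 is optimal.

7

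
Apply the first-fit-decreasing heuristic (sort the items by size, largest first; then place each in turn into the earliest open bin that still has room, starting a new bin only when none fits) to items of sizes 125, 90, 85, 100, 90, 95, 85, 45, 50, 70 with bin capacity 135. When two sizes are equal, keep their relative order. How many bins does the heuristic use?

Sorted descending: 125, 100, 95, 90, 90, 85, 85, 70, 50, 45.
  125 → bin 1 (new)  [load 125/135]
  100 → bin 2 (new)  [load 100/135]
  95 → bin 3 (new)  [load 95/135]
  90 → bin 4 (new)  [load 90/135]
  90 → bin 5 (new)  [load 90/135]
  85 → bin 6 (new)  [load 85/135]
  85 → bin 7 (new)  [load 85/135]
  70 → bin 8 (new)  [load 70/135]
  50 → bin 6  [load 135/135]
  45 → bin 4  [load 135/135]
8 bins opened.

8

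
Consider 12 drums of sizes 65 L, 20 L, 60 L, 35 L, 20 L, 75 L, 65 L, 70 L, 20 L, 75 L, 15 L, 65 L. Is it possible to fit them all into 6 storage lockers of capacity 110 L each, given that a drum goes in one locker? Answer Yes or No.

Total = 585 L; ⌈585/110⌉ = 6.
7 drums each exceed half the capacity and cannot share a locker, forcing at least 7 storage lockers.
At least 7 storage lockers are required, but only 6 are allowed.

No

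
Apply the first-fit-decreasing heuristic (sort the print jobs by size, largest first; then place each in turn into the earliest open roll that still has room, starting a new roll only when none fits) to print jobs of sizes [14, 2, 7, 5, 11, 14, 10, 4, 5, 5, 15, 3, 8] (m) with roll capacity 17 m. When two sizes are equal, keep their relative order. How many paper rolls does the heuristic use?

Sorted descending: 15, 14, 14, 11, 10, 8, 7, 5, 5, 5, 4, 3, 2.
  15 → roll 1 (new)  [load 15/17]
  14 → roll 2 (new)  [load 14/17]
  14 → roll 3 (new)  [load 14/17]
  11 → roll 4 (new)  [load 11/17]
  10 → roll 5 (new)  [load 10/17]
  8 → roll 6 (new)  [load 8/17]
  7 → roll 5  [load 17/17]
  5 → roll 4  [load 16/17]
  5 → roll 6  [load 13/17]
  5 → roll 7 (new)  [load 5/17]
  4 → roll 6  [load 17/17]
  3 → roll 2  [load 17/17]
  2 → roll 1  [load 17/17]
7 paper rolls opened.

7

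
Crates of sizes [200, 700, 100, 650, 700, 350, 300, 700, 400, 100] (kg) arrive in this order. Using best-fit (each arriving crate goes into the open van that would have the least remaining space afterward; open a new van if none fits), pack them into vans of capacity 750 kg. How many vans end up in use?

6

  200 → van 1 (new)  [load 200/750]
  700 → van 2 (new)  [load 700/750]
  100 → van 1  [load 300/750]
  650 → van 3 (new)  [load 650/750]
  700 → van 4 (new)  [load 700/750]
  350 → van 1  [load 650/750]
  300 → van 5 (new)  [load 300/750]
  700 → van 6 (new)  [load 700/750]
  400 → van 5  [load 700/750]
  100 → van 1  [load 750/750]
6 vans opened.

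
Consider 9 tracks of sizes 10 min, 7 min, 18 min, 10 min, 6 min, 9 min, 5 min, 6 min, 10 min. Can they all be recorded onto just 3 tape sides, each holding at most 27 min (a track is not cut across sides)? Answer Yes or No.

A valid assignment using 3 tape sides:
  side 1: 18 + 9 = 27
  side 2: 10 + 10 + 7 = 27
  side 3: 10 + 6 + 6 + 5 = 27
Every load is within 27 min, so 3 tape sides suffice.

Yes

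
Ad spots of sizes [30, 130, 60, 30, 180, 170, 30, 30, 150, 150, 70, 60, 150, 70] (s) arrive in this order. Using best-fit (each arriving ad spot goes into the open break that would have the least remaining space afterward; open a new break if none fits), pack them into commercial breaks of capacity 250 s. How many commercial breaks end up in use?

  30 → break 1 (new)  [load 30/250]
  130 → break 1  [load 160/250]
  60 → break 1  [load 220/250]
  30 → break 1  [load 250/250]
  180 → break 2 (new)  [load 180/250]
  170 → break 3 (new)  [load 170/250]
  30 → break 2  [load 210/250]
  30 → break 2  [load 240/250]
  150 → break 4 (new)  [load 150/250]
  150 → break 5 (new)  [load 150/250]
  70 → break 3  [load 240/250]
  60 → break 4  [load 210/250]
  150 → break 6 (new)  [load 150/250]
  70 → break 5  [load 220/250]
6 commercial breaks opened.

6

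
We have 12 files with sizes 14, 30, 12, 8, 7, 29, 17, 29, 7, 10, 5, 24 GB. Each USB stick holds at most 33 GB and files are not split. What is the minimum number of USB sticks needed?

Total = 30 + 29 + 29 + 24 + 17 + 14 + 12 + 10 + 8 + 7 + 7 + 5 = 192 GB.
Lower bound: ⌈192/33⌉ = 6 USB sticks.
A packing using 7 USB sticks:
  USB stick 1: 30 = 30
  USB stick 2: 29 = 29
  USB stick 3: 29 = 29
  USB stick 4: 24 + 8 = 32
  USB stick 5: 17 + 14 = 31
  USB stick 6: 12 + 10 + 7 = 29
  USB stick 7: 7 + 5 = 12
No arrangement into 6 USB sticks stays within capacity, so 7 is optimal.

7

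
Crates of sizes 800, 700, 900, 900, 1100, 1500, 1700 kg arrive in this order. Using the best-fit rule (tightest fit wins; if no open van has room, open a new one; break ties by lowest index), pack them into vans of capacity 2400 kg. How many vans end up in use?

4

  800 → van 1 (new)  [load 800/2400]
  700 → van 1  [load 1500/2400]
  900 → van 1  [load 2400/2400]
  900 → van 2 (new)  [load 900/2400]
  1100 → van 2  [load 2000/2400]
  1500 → van 3 (new)  [load 1500/2400]
  1700 → van 4 (new)  [load 1700/2400]
4 vans opened.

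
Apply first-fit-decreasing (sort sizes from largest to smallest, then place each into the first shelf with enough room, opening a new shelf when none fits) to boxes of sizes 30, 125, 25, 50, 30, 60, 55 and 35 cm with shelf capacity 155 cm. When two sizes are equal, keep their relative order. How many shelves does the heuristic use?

3

Sorted descending: 125, 60, 55, 50, 35, 30, 30, 25.
  125 → shelf 1 (new)  [load 125/155]
  60 → shelf 2 (new)  [load 60/155]
  55 → shelf 2  [load 115/155]
  50 → shelf 3 (new)  [load 50/155]
  35 → shelf 2  [load 150/155]
  30 → shelf 1  [load 155/155]
  30 → shelf 3  [load 80/155]
  25 → shelf 3  [load 105/155]
3 shelves opened.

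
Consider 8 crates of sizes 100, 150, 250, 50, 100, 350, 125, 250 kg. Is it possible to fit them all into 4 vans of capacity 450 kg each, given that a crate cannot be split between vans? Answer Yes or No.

Yes

A valid assignment using 4 vans:
  van 1: 350 + 100 = 450
  van 2: 250 + 150 + 50 = 450
  van 3: 250 + 125 = 375
  van 4: 100 = 100
Every load is within 450 kg, so 4 vans suffice.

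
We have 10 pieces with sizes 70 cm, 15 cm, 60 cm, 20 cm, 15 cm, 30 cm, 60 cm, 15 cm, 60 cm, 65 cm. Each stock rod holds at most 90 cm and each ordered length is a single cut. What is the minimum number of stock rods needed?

Total = 70 + 65 + 60 + 60 + 60 + 30 + 20 + 15 + 15 + 15 = 410 cm.
Lower bound: ⌈410/90⌉ = 5 stock rods.
A packing using 5 stock rods:
  stock rod 1: 70 + 20 = 90
  stock rod 2: 65 + 15 = 80
  stock rod 3: 60 + 30 = 90
  stock rod 4: 60 + 15 + 15 = 90
  stock rod 5: 60 = 60
This matches the lower bound, so 5 is optimal.

5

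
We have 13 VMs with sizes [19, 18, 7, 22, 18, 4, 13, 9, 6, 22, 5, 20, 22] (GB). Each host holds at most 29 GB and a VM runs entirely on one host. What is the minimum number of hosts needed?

Total = 22 + 22 + 22 + 20 + 19 + 18 + 18 + 13 + 9 + 7 + 6 + 5 + 4 = 185 GB.
Lower bound: ⌈185/29⌉ = 7 hosts.
A packing using 8 hosts:
  host 1: 22 + 7 = 29
  host 2: 22 + 6 = 28
  host 3: 22 + 5 = 27
  host 4: 20 + 9 = 29
  host 5: 19 + 4 = 23
  host 6: 18 = 18
  host 7: 18 = 18
  host 8: 13 = 13
No arrangement into 7 hosts stays within capacity, so 8 is optimal.

8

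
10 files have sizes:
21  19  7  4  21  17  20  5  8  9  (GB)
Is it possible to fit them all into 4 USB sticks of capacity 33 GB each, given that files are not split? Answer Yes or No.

No

Total = 131 GB; ⌈131/33⌉ = 4.
5 files each exceed half the capacity and cannot share a USB stick, forcing at least 5 USB sticks.
At least 5 USB sticks are required, but only 4 are allowed.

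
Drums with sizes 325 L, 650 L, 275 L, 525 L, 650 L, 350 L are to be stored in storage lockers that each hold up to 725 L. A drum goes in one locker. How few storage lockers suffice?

5

Total = 650 + 650 + 525 + 350 + 325 + 275 = 2775 L.
Lower bound: ⌈2775/725⌉ = 4 storage lockers.
A packing using 5 storage lockers:
  locker 1: 650 = 650
  locker 2: 650 = 650
  locker 3: 525 = 525
  locker 4: 350 + 325 = 675
  locker 5: 275 = 275
No arrangement into 4 storage lockers stays within capacity, so 5 is optimal.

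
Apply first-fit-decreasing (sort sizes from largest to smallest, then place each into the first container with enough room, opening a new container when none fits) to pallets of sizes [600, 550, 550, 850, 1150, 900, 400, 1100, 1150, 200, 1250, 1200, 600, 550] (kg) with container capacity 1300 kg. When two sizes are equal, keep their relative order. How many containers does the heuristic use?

10

Sorted descending: 1250, 1200, 1150, 1150, 1100, 900, 850, 600, 600, 550, 550, 550, 400, 200.
  1250 → container 1 (new)  [load 1250/1300]
  1200 → container 2 (new)  [load 1200/1300]
  1150 → container 3 (new)  [load 1150/1300]
  1150 → container 4 (new)  [load 1150/1300]
  1100 → container 5 (new)  [load 1100/1300]
  900 → container 6 (new)  [load 900/1300]
  850 → container 7 (new)  [load 850/1300]
  600 → container 8 (new)  [load 600/1300]
  600 → container 8  [load 1200/1300]
  550 → container 9 (new)  [load 550/1300]
  550 → container 9  [load 1100/1300]
  550 → container 10 (new)  [load 550/1300]
  400 → container 6  [load 1300/1300]
  200 → container 5  [load 1300/1300]
10 containers opened.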